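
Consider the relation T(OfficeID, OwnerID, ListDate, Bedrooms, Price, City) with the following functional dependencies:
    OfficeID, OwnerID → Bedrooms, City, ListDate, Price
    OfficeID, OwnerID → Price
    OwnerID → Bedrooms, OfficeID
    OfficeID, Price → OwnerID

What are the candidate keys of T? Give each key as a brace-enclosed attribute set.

{OwnerID}⁺ = {Bedrooms, City, ListDate, OfficeID, OwnerID, Price}, which is every attribute, so {OwnerID} is a candidate key.
{OfficeID, Price}⁺ = {Bedrooms, City, ListDate, OfficeID, OwnerID, Price}, which is every attribute, so {OfficeID, Price} is a candidate key.
No proper subset of any of these is a key, and no other minimal superkey exists.

{OfficeID, Price}, {OwnerID}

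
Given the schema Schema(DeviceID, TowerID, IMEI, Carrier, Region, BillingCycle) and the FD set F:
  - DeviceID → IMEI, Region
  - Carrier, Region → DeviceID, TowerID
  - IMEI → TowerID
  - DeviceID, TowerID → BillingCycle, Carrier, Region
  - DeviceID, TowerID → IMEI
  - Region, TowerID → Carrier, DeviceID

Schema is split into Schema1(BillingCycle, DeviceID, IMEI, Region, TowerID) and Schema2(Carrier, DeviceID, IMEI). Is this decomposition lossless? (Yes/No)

Yes

The shared attributes are {DeviceID, IMEI} and {DeviceID, IMEI}⁺ = {BillingCycle, Carrier, DeviceID, IMEI, Region, TowerID}.
This includes all of Schema1, so the common attributes are a superkey of Schema1 — the join is lossless.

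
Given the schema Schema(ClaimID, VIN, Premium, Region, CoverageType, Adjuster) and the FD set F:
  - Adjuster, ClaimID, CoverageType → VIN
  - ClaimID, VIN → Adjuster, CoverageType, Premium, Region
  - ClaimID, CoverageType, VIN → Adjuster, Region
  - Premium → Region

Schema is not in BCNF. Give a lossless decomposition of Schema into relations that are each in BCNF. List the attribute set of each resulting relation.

Candidate keys of the original relation: {Adjuster, ClaimID, CoverageType}, {ClaimID, VIN}.
{Adjuster, ClaimID, CoverageType, Premium, Region, VIN}: {Premium} determines {Premium, Region} here but is not a superkey — split on Premium → Region, giving {Premium, Region} and {Adjuster, ClaimID, CoverageType, Premium, VIN}.
{Premium, Region} is in BCNF.
{Adjuster, ClaimID, CoverageType, Premium, VIN} is in BCNF.

{Adjuster, ClaimID, CoverageType, Premium, VIN}; {Premium, Region}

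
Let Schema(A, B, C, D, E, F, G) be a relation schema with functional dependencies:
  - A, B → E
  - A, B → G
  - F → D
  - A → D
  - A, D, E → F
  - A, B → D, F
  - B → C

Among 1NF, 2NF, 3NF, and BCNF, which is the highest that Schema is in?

Candidate key: {A, B}. Prime attributes: {A, B}.
F → D: {F}⁺ = {D, F}, which is not all of the attributes, so the left side is not a superkey — BCNF is violated.
Because {D} is non-prime and the left side of F → D is not a superkey, the relation is not in 3NF.
{A} is a proper subset of the key {A, B}, and {A}⁺ contains the non-prime attribute {D} — a partial dependency, so 2NF is violated.

1NF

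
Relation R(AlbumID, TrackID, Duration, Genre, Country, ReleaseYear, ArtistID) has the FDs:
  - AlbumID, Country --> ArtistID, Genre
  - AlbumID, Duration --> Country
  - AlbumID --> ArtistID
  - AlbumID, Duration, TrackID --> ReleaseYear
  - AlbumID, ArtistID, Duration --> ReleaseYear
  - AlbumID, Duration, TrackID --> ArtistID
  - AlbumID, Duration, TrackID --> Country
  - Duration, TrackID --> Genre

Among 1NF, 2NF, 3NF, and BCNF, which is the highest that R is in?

1NF

Candidate key: {AlbumID, Duration, TrackID}. Prime attributes: {AlbumID, Duration, TrackID}.
AlbumID, Country --> ArtistID, Genre: {AlbumID, Country}⁺ = {AlbumID, ArtistID, Country, Genre}, which is not all of the attributes, so the left side is not a superkey — BCNF is violated.
AlbumID, Country --> ArtistID, Genre determines the non-prime attributes {ArtistID, Genre} from a non-superkey — 3NF is violated.
The proper key subset {AlbumID} of {AlbumID, Duration, TrackID} determines non-prime {ArtistID}, so the relation is not even in 2NF.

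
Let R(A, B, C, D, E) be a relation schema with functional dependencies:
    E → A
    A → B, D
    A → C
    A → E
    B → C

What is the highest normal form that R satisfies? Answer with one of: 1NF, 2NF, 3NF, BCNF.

Candidate keys: {A}, {E}. Prime attributes: {A, E}.
B → C breaks BCNF: {B}⁺ = {B, C}, so {B} is not a superkey.
B → C determines the non-prime attribute {C} from a non-superkey — 3NF is violated.
Every candidate key is a single attribute, so no partial dependency is possible; 2NF holds.

2NF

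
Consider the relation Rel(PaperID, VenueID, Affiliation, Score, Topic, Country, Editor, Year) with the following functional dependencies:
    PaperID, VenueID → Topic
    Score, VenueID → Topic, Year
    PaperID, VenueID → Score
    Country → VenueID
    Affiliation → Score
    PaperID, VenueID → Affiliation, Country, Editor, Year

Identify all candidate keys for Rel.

No FD produces {PaperID}, so it must be in every candidate key.
{Country, PaperID}⁺ = {Affiliation, Country, Editor, PaperID, Score, Topic, VenueID, Year} — all of the relation — so {Country, PaperID} is a candidate key.
{PaperID, VenueID}⁺ = {Affiliation, Country, Editor, PaperID, Score, Topic, VenueID, Year} — all of the relation — so {PaperID, VenueID} is a candidate key.
Any other superkey properly contains one of these, so there are no further candidate keys.

{Country, PaperID}, {PaperID, VenueID}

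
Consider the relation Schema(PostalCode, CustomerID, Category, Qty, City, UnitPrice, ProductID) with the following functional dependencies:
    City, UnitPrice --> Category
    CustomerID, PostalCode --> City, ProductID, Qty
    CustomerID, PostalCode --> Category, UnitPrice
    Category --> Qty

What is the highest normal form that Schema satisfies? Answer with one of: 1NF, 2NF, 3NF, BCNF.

2NF

Candidate key: {CustomerID, PostalCode}. Prime attributes: {CustomerID, PostalCode}.
City, UnitPrice --> Category: {City, UnitPrice}⁺ = {Category, City, Qty, UnitPrice}, which is not all of the attributes, so the left side is not a superkey — BCNF is violated.
City, UnitPrice --> Category has non-prime {Category} on the right and a non-superkey on the left, so 3NF fails.
Checking every proper subset of each key, none determines a non-prime attribute — 2NF is satisfied.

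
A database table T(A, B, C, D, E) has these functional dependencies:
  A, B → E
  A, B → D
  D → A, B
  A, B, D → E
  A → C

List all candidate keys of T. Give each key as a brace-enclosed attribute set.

{D}⁺ = {A, B, C, D, E}, which is every attribute, so {D} is a candidate key.
{A, B}⁺ = {A, B, C, D, E}, which is every attribute, so {A, B} is a candidate key.
These are minimal and exhaustive — every other superkey contains one of them.

{A, B}, {D}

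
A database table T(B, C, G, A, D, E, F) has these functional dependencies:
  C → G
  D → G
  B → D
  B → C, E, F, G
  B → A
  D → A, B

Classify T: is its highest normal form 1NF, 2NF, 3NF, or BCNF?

Candidate keys: {B}, {D}. Prime attributes: {B, D}.
C → G breaks BCNF: {C}⁺ = {C, G}, so {C} is not a superkey.
C → G determines the non-prime attribute {G} from a non-superkey — 3NF is violated.
With only single-attribute keys there can be no partial dependency, so 2NF holds.

2NF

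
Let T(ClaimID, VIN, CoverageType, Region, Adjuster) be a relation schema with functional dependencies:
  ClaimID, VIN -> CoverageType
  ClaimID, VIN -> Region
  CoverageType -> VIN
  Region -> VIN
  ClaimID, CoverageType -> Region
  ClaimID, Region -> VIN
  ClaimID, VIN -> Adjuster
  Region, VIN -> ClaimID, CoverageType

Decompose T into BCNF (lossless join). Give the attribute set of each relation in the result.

Candidate keys of the original relation: {ClaimID, CoverageType}, {ClaimID, VIN}, {Region}.
{Adjuster, ClaimID, CoverageType, Region, VIN}: {CoverageType} determines {CoverageType, VIN} here but is not a superkey — split on CoverageType -> VIN, giving {CoverageType, VIN} and {Adjuster, ClaimID, CoverageType, Region}.
{CoverageType, VIN} is in BCNF.
{Adjuster, ClaimID, CoverageType, Region} is in BCNF.

{Adjuster, ClaimID, CoverageType, Region}; {CoverageType, VIN}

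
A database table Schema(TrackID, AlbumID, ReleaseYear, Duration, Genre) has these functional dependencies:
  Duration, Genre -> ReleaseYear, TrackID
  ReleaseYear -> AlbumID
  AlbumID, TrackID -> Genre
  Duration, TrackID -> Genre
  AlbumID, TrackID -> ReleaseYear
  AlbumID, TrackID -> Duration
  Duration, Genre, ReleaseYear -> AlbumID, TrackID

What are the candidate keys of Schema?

{AlbumID, TrackID}⁺ = {AlbumID, Duration, Genre, ReleaseYear, TrackID}, which is every attribute, so {AlbumID, TrackID} is a candidate key.
{Duration, Genre}⁺ = {AlbumID, Duration, Genre, ReleaseYear, TrackID}, which is every attribute, so {Duration, Genre} is a candidate key.
{Duration, TrackID}⁺ = {AlbumID, Duration, Genre, ReleaseYear, TrackID}, which is every attribute, so {Duration, TrackID} is a candidate key.
{ReleaseYear, TrackID}⁺ = {AlbumID, Duration, Genre, ReleaseYear, TrackID}, which is every attribute, so {ReleaseYear, TrackID} is a candidate key.
No proper subset of any of these is a key, and no other minimal superkey exists.

{AlbumID, TrackID}, {Duration, Genre}, {Duration, TrackID}, {ReleaseYear, TrackID}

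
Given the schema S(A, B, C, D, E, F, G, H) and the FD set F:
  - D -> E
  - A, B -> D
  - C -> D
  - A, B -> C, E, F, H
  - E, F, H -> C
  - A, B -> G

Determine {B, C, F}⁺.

{B, C, D, E, F}

Start with {B, C, F}.
C -> D applies; add {D} → now {B, C, D, F}.
D -> E applies; add {E} → now {B, C, D, E, F}.
No further FD applies.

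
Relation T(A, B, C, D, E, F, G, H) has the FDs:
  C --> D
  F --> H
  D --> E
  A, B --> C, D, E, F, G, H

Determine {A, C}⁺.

{A, C, D, E}

Start with {A, C}.
C --> D applies; add {D} → now {A, C, D}.
D --> E applies; add {E} → now {A, C, D, E}.
No further FD applies.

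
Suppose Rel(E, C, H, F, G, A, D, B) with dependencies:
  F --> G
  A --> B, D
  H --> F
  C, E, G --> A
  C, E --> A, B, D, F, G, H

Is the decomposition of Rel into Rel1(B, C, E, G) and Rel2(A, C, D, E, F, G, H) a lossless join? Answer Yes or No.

Common attributes: {C, E, G}; their closure is {A, B, C, D, E, F, G, H}.
Since Rel1 ⊆ {A, B, C, D, E, F, G, H}, the intersection is a superkey of Rel1; the decomposition is lossless.

Yes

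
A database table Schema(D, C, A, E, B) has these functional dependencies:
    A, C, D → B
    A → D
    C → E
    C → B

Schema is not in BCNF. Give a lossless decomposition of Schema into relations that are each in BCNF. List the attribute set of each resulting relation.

Candidate key of the original relation: {A, C}.
In {A, B, C, D, E}, {A} is not a superkey ({A}⁺ restricted to this set is {A, D}), so split on A → D into {A, D} and {A, B, C, E}.
{A, D} has no BCNF violation.
In {A, B, C, E}, {C} is not a superkey ({C}⁺ restricted to this set is {B, C, E}), so split on C → B, E into {B, C, E} and {A, C}.
{B, C, E} has no BCNF violation.
{A, C} has no BCNF violation.

{A, C}; {A, D}; {B, C, E}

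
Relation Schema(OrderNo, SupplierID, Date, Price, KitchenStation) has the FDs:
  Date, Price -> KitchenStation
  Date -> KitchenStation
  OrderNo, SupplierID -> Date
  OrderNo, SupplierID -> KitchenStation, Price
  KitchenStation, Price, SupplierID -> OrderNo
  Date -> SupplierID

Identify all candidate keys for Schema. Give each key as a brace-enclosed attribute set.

{Date, OrderNo}, {Date, Price}, {KitchenStation, Price, SupplierID}, {OrderNo, SupplierID}

{Date, OrderNo}⁺ = {Date, KitchenStation, OrderNo, Price, SupplierID} — all of the relation — so {Date, OrderNo} is a candidate key.
{Date, Price}⁺ = {Date, KitchenStation, OrderNo, Price, SupplierID} — all of the relation — so {Date, Price} is a candidate key.
{OrderNo, SupplierID}⁺ = {Date, KitchenStation, OrderNo, Price, SupplierID} — all of the relation — so {OrderNo, SupplierID} is a candidate key.
{KitchenStation, Price, SupplierID}⁺ = {Date, KitchenStation, OrderNo, Price, SupplierID} — all of the relation — so {KitchenStation, Price, SupplierID} is a candidate key.
These are minimal and exhaustive — every other superkey contains one of them.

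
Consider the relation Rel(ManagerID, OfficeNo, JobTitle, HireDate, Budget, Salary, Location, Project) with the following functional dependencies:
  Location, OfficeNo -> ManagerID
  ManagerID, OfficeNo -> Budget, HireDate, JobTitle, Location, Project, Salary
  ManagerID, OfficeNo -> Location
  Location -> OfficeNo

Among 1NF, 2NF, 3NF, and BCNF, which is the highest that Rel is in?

Candidate keys: {Location}, {ManagerID, OfficeNo}. Prime attributes: {Location, ManagerID, OfficeNo}.
The left-hand side of every FD is a superkey, so BCNF is satisfied.

BCNF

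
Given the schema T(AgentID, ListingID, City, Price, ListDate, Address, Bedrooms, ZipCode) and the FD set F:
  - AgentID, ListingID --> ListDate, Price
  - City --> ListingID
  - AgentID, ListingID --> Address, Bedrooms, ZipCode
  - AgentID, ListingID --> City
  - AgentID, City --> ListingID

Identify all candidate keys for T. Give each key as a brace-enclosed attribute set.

{AgentID} never appears on the right of any FD, so every key must include it.
{AgentID, City}⁺ = {Address, AgentID, Bedrooms, City, ListDate, ListingID, Price, ZipCode} — all of the relation — so {AgentID, City} is a candidate key.
{AgentID, ListingID}⁺ = {Address, AgentID, Bedrooms, City, ListDate, ListingID, Price, ZipCode} — all of the relation — so {AgentID, ListingID} is a candidate key.
Any other superkey properly contains one of these, so there are no further candidate keys.

{AgentID, City}, {AgentID, ListingID}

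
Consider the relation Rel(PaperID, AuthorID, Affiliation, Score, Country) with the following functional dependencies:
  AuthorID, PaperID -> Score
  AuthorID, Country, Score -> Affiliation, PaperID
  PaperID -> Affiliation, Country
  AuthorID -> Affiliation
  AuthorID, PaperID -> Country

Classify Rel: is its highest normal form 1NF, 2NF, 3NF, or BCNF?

1NF

Candidate keys: {AuthorID, Country, Score}, {AuthorID, PaperID}. Prime attributes: {AuthorID, Country, PaperID, Score}.
PaperID -> Affiliation, Country: {PaperID}⁺ = {Affiliation, Country, PaperID}, which is not all of the attributes, so the left side is not a superkey — BCNF is violated.
PaperID -> Affiliation, Country has non-prime {Affiliation} on the right and a non-superkey on the left, so 3NF fails.
{AuthorID} is a proper subset of the key {AuthorID, PaperID}, and {AuthorID}⁺ contains the non-prime attribute {Affiliation} — a partial dependency, so 2NF is violated.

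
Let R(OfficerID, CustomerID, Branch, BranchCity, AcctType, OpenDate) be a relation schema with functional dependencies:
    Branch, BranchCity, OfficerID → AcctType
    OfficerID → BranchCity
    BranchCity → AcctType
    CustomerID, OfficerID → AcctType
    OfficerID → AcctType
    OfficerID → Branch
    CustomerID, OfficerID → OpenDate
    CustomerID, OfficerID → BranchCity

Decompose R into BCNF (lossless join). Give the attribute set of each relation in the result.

{AcctType, BranchCity}; {Branch, BranchCity, OfficerID}; {CustomerID, OfficerID, OpenDate}

Candidate key of the original relation: {CustomerID, OfficerID}.
In {AcctType, Branch, BranchCity, CustomerID, OfficerID, OpenDate}, {Branch, BranchCity, OfficerID} is not a superkey ({Branch, BranchCity, OfficerID}⁺ restricted to this set is {AcctType, Branch, BranchCity, OfficerID}), so split on Branch, BranchCity, OfficerID → AcctType into {AcctType, Branch, BranchCity, OfficerID} and {Branch, BranchCity, CustomerID, OfficerID, OpenDate}.
In {AcctType, Branch, BranchCity, OfficerID}, {BranchCity} is not a superkey ({BranchCity}⁺ restricted to this set is {AcctType, BranchCity}), so split on BranchCity → AcctType into {AcctType, BranchCity} and {Branch, BranchCity, OfficerID}.
{AcctType, BranchCity} is in BCNF.
{Branch, BranchCity, OfficerID} is in BCNF.
In {Branch, BranchCity, CustomerID, OfficerID, OpenDate}, {OfficerID} is not a superkey ({OfficerID}⁺ restricted to this set is {Branch, BranchCity, OfficerID}), so split on OfficerID → Branch, BranchCity into {Branch, BranchCity, OfficerID} and {CustomerID, OfficerID, OpenDate}.
{Branch, BranchCity, OfficerID} is in BCNF.
{CustomerID, OfficerID, OpenDate} is in BCNF.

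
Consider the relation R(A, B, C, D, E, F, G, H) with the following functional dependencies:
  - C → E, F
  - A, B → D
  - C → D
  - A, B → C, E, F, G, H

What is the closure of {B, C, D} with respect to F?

{B, C, D, E, F}

Start with {B, C, D}.
C → E, F applies; add {E, F} → now {B, C, D, E, F}.
No further FD applies.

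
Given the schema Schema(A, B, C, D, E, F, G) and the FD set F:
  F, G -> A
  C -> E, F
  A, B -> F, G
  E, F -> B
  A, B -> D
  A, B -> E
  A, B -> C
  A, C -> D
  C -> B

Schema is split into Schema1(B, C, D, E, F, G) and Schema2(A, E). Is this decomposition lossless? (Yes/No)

No

Schema1 ∩ Schema2 = {E}; its closure under F is {E}.
Schema1 ⊄ {E} and Schema2 ⊄ {E}, so the split is lossy.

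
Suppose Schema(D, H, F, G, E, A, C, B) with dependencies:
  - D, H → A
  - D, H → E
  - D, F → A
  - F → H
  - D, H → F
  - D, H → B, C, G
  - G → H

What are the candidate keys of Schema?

Attributes never on any right-hand side: {D} — every candidate key must contain it.
{D, F}⁺ = {A, B, C, D, E, F, G, H} — all of the relation — so {D, F} is a candidate key.
{D, G}⁺ = {A, B, C, D, E, F, G, H} — all of the relation — so {D, G} is a candidate key.
{D, H}⁺ = {A, B, C, D, E, F, G, H} — all of the relation — so {D, H} is a candidate key.
These are minimal and exhaustive — every other superkey contains one of them.

{D, F}, {D, G}, {D, H}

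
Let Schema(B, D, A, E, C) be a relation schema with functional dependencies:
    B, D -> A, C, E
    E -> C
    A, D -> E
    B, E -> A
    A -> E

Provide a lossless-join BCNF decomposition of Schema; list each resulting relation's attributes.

{A, B, D}; {A, E}; {C, E}

Candidate key of the original relation: {B, D}.
In {A, B, C, D, E}, {E} is not a superkey ({E}⁺ restricted to this set is {C, E}), so split on E -> C into {C, E} and {A, B, D, E}.
{C, E} is in BCNF.
In {A, B, D, E}, {A, D} is not a superkey ({A, D}⁺ restricted to this set is {A, D, E}), so split on A, D -> E into {A, D, E} and {A, B, D}.
In {A, D, E}, {A} is not a superkey ({A}⁺ restricted to this set is {A, E}), so split on A -> E into {A, E} and {A, D}.
{A, E} is in BCNF.
{A, D} is in BCNF.
{A, B, D} is in BCNF.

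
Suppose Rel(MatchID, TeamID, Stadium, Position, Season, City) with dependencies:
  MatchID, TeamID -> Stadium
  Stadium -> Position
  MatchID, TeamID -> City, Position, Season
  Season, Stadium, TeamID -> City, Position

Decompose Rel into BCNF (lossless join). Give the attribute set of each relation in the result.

Candidate key of the original relation: {MatchID, TeamID}.
{City, MatchID, Position, Season, Stadium, TeamID}: {Stadium} determines {Position, Stadium} here but is not a superkey — split on Stadium -> Position, giving {Position, Stadium} and {City, MatchID, Season, Stadium, TeamID}.
{Position, Stadium} has no BCNF violation.
{City, MatchID, Season, Stadium, TeamID}: {Season, Stadium, TeamID} determines {City, Season, Stadium, TeamID} here but is not a superkey — split on Season, Stadium, TeamID -> City, giving {City, Season, Stadium, TeamID} and {MatchID, Season, Stadium, TeamID}.
{City, Season, Stadium, TeamID} has no BCNF violation.
{MatchID, Season, Stadium, TeamID} has no BCNF violation.

{City, Season, Stadium, TeamID}; {MatchID, Season, Stadium, TeamID}; {Position, Stadium}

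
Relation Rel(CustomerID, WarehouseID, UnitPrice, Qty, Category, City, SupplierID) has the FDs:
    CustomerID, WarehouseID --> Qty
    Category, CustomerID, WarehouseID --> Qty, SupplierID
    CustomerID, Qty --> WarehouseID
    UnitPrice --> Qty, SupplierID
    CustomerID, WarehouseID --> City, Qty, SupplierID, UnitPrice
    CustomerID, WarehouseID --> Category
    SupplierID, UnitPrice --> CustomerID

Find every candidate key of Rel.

{UnitPrice}⁺ = {Category, City, CustomerID, Qty, SupplierID, UnitPrice, WarehouseID}, which is every attribute, so {UnitPrice} is a candidate key.
{CustomerID, Qty}⁺ = {Category, City, CustomerID, Qty, SupplierID, UnitPrice, WarehouseID}, which is every attribute, so {CustomerID, Qty} is a candidate key.
{CustomerID, WarehouseID}⁺ = {Category, City, CustomerID, Qty, SupplierID, UnitPrice, WarehouseID}, which is every attribute, so {CustomerID, WarehouseID} is a candidate key.
These are minimal and exhaustive — every other superkey contains one of them.

{CustomerID, Qty}, {CustomerID, WarehouseID}, {UnitPrice}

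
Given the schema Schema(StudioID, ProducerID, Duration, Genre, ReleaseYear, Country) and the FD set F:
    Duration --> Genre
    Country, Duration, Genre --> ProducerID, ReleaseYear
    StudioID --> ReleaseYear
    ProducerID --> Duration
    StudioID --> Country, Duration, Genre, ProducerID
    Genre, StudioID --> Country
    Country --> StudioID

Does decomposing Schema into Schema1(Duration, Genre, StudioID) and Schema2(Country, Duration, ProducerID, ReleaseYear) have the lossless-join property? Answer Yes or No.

No

The shared attributes are {Duration} and {Duration}⁺ = {Duration, Genre}.
Schema1 ⊄ {Duration, Genre} and Schema2 ⊄ {Duration, Genre}, so the split is lossy.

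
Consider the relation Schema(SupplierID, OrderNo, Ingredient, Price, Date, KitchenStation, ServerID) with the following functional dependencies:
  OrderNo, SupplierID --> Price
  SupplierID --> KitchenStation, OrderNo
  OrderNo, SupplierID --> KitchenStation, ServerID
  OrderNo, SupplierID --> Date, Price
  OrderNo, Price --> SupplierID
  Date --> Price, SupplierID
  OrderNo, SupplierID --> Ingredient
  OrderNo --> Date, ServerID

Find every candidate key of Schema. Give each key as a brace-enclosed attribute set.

{Date}⁺ = {Date, Ingredient, KitchenStation, OrderNo, Price, ServerID, SupplierID}, which is every attribute, so {Date} is a candidate key.
{OrderNo}⁺ = {Date, Ingredient, KitchenStation, OrderNo, Price, ServerID, SupplierID}, which is every attribute, so {OrderNo} is a candidate key.
{SupplierID}⁺ = {Date, Ingredient, KitchenStation, OrderNo, Price, ServerID, SupplierID}, which is every attribute, so {SupplierID} is a candidate key.
These are minimal and exhaustive — every other superkey contains one of them.

{Date}, {OrderNo}, {SupplierID}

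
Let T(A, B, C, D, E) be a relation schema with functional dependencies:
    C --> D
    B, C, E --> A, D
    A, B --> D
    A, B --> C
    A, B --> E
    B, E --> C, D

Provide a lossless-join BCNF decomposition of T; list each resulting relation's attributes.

Candidate keys of the original relation: {A, B}, {B, E}.
In {A, B, C, D, E}, {C} is not a superkey ({C}⁺ restricted to this set is {C, D}), so split on C --> D into {C, D} and {A, B, C, E}.
{C, D} has no BCNF violation.
{A, B, C, E} has no BCNF violation.

{A, B, C, E}; {C, D}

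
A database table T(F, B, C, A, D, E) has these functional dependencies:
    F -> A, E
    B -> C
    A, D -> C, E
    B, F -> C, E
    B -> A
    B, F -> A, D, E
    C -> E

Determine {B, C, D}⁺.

Start with {B, C, D}.
B -> A applies; add {A} → now {A, B, C, D}.
C -> E applies; add {E} → now {A, B, C, D, E}.
No further FD applies.

{A, B, C, D, E}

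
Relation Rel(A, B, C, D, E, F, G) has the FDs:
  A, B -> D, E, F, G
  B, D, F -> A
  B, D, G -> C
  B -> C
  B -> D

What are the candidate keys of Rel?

{A, B}, {B, F}

No FD produces {B}, so it must be in every candidate key.
{A, B}⁺ = {A, B, C, D, E, F, G} — all of the relation — so {A, B} is a candidate key.
{B, F}⁺ = {A, B, C, D, E, F, G} — all of the relation — so {B, F} is a candidate key.
These are minimal and exhaustive — every other superkey contains one of them.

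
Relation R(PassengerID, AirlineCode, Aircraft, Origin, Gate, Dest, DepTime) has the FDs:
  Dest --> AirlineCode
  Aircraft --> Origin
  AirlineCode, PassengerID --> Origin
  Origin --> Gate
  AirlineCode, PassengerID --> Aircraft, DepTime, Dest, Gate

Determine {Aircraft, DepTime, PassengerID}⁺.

Start with {Aircraft, DepTime, PassengerID}.
Aircraft --> Origin applies; add {Origin} → now {Aircraft, DepTime, Origin, PassengerID}.
Origin --> Gate applies; add {Gate} → now {Aircraft, DepTime, Gate, Origin, PassengerID}.
No further FD applies.

{Aircraft, DepTime, Gate, Origin, PassengerID}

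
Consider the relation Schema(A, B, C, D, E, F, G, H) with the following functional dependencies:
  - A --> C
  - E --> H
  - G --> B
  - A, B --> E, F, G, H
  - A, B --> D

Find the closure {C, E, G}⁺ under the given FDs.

{B, C, E, G, H}

Start with {C, E, G}.
E --> H applies; add {H} → now {C, E, G, H}.
G --> B applies; add {B} → now {B, C, E, G, H}.
No further FD applies.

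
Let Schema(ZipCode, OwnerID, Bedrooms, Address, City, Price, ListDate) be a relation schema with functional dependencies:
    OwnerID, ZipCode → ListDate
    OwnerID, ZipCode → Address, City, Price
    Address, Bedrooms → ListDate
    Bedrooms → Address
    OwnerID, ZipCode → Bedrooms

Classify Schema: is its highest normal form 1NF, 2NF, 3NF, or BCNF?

2NF

Candidate key: {OwnerID, ZipCode}. Prime attributes: {OwnerID, ZipCode}.
For Address, Bedrooms → ListDate we have {Address, Bedrooms}⁺ = {Address, Bedrooms, ListDate}; {Address, Bedrooms} is not a superkey, so BCNF fails.
Because {ListDate} is non-prime and the left side of Address, Bedrooms → ListDate is not a superkey, the relation is not in 3NF.
No proper subset of a key has a non-prime attribute in its closure, so there is no partial dependency; 2NF holds.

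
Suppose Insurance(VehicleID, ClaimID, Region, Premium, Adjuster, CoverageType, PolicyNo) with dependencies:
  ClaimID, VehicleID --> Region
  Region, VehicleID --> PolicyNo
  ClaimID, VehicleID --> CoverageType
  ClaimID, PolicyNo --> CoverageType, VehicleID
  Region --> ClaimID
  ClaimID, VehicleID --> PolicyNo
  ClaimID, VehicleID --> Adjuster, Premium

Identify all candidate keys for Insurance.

{ClaimID, PolicyNo}, {ClaimID, VehicleID}, {PolicyNo, Region}, {Region, VehicleID}

Closure of {ClaimID, PolicyNo} is {Adjuster, ClaimID, CoverageType, PolicyNo, Premium, Region, VehicleID}, the whole schema; {ClaimID, PolicyNo} is a candidate key.
Closure of {ClaimID, VehicleID} is {Adjuster, ClaimID, CoverageType, PolicyNo, Premium, Region, VehicleID}, the whole schema; {ClaimID, VehicleID} is a candidate key.
Closure of {PolicyNo, Region} is {Adjuster, ClaimID, CoverageType, PolicyNo, Premium, Region, VehicleID}, the whole schema; {PolicyNo, Region} is a candidate key.
Closure of {Region, VehicleID} is {Adjuster, ClaimID, CoverageType, PolicyNo, Premium, Region, VehicleID}, the whole schema; {Region, VehicleID} is a candidate key.
These are minimal and exhaustive — every other superkey contains one of them.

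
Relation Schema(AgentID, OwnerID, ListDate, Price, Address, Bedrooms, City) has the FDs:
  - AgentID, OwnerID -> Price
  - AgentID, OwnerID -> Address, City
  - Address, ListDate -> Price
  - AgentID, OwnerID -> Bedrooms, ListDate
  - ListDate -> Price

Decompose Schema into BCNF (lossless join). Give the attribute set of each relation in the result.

{Address, AgentID, Bedrooms, City, ListDate, OwnerID}; {ListDate, Price}

Candidate key of the original relation: {AgentID, OwnerID}.
In {Address, AgentID, Bedrooms, City, ListDate, OwnerID, Price}, {Address, ListDate} is not a superkey ({Address, ListDate}⁺ restricted to this set is {Address, ListDate, Price}), so split on Address, ListDate -> Price into {Address, ListDate, Price} and {Address, AgentID, Bedrooms, City, ListDate, OwnerID}.
In {Address, ListDate, Price}, {ListDate} is not a superkey ({ListDate}⁺ restricted to this set is {ListDate, Price}), so split on ListDate -> Price into {ListDate, Price} and {Address, ListDate}.
{ListDate, Price} has no BCNF violation.
{Address, ListDate} has no BCNF violation.
{Address, AgentID, Bedrooms, City, ListDate, OwnerID} has no BCNF violation.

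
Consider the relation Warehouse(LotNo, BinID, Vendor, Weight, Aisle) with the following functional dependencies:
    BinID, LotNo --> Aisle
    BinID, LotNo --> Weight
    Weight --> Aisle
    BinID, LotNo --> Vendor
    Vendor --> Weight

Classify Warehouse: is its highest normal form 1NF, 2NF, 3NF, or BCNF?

Candidate key: {BinID, LotNo}. Prime attributes: {BinID, LotNo}.
For Weight --> Aisle we have {Weight}⁺ = {Aisle, Weight}; {Weight} is not a superkey, so BCNF fails.
Because {Aisle} is non-prime and the left side of Weight --> Aisle is not a superkey, the relation is not in 3NF.
Checking every proper subset of each key, none determines a non-prime attribute — 2NF is satisfied.

2NF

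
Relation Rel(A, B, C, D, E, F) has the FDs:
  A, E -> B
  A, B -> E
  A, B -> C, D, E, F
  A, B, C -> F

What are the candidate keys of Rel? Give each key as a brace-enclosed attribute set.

No FD produces {A}, so it must be in every candidate key.
{A, B}⁺ = {A, B, C, D, E, F}, which is every attribute, so {A, B} is a candidate key.
{A, E}⁺ = {A, B, C, D, E, F}, which is every attribute, so {A, E} is a candidate key.
Any other superkey properly contains one of these, so there are no further candidate keys.

{A, B}, {A, E}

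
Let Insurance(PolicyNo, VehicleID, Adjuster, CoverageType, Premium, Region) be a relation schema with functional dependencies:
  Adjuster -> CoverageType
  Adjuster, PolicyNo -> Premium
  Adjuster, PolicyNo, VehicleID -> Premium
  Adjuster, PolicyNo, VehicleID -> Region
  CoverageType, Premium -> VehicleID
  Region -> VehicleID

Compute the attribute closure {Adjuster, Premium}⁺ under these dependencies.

Start with {Adjuster, Premium}.
Adjuster -> CoverageType applies; add {CoverageType} → now {Adjuster, CoverageType, Premium}.
CoverageType, Premium -> VehicleID applies; add {VehicleID} → now {Adjuster, CoverageType, Premium, VehicleID}.
No further FD applies.

{Adjuster, CoverageType, Premium, VehicleID}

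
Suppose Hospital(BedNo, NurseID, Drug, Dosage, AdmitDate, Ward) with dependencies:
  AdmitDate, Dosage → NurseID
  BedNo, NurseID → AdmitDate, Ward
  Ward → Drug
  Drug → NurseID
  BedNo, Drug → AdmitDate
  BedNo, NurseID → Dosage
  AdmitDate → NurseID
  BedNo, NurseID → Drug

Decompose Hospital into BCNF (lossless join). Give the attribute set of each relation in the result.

{AdmitDate, BedNo, Dosage, Ward}; {AdmitDate, NurseID}; {Drug, Ward}

Candidate keys of the original relation: {AdmitDate, BedNo}, {BedNo, Drug}, {BedNo, NurseID}, {BedNo, Ward}.
{AdmitDate, BedNo, Dosage, Drug, NurseID, Ward}: {AdmitDate, Dosage} determines {AdmitDate, Dosage, NurseID} here but is not a superkey — split on AdmitDate, Dosage → NurseID, giving {AdmitDate, Dosage, NurseID} and {AdmitDate, BedNo, Dosage, Drug, Ward}.
{AdmitDate, Dosage, NurseID}: {AdmitDate} determines {AdmitDate, NurseID} here but is not a superkey — split on AdmitDate → NurseID, giving {AdmitDate, NurseID} and {AdmitDate, Dosage}.
{AdmitDate, NurseID} has no BCNF violation.
{AdmitDate, Dosage} has no BCNF violation.
{AdmitDate, BedNo, Dosage, Drug, Ward}: {Ward} determines {Drug, Ward} here but is not a superkey — split on Ward → Drug, giving {Drug, Ward} and {AdmitDate, BedNo, Dosage, Ward}.
{Drug, Ward} has no BCNF violation.
{AdmitDate, BedNo, Dosage, Ward} has no BCNF violation.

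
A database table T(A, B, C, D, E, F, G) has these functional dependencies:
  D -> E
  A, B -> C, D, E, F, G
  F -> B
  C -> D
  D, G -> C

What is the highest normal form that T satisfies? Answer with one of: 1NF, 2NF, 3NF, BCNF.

2NF

Candidate keys: {A, B}, {A, F}. Prime attributes: {A, B, F}.
For D -> E we have {D}⁺ = {D, E}; {D} is not a superkey, so BCNF fails.
D -> E determines the non-prime attribute {E} from a non-superkey — 3NF is violated.
No non-prime attribute depends on a proper subset of any candidate key, so 2NF holds.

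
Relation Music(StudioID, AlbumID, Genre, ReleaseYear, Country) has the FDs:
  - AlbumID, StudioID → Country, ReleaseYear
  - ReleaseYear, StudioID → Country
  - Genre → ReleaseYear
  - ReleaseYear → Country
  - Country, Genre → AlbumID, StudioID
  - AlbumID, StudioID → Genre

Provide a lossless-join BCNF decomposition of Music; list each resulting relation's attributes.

{AlbumID, Genre, ReleaseYear, StudioID}; {Country, ReleaseYear}

Candidate keys of the original relation: {AlbumID, StudioID}, {Genre}.
In {AlbumID, Country, Genre, ReleaseYear, StudioID}, {ReleaseYear, StudioID} is not a superkey ({ReleaseYear, StudioID}⁺ restricted to this set is {Country, ReleaseYear, StudioID}), so split on ReleaseYear, StudioID → Country into {Country, ReleaseYear, StudioID} and {AlbumID, Genre, ReleaseYear, StudioID}.
In {Country, ReleaseYear, StudioID}, {ReleaseYear} is not a superkey ({ReleaseYear}⁺ restricted to this set is {Country, ReleaseYear}), so split on ReleaseYear → Country into {Country, ReleaseYear} and {ReleaseYear, StudioID}.
{Country, ReleaseYear}: every determinant is a superkey — BCNF.
{ReleaseYear, StudioID}: every determinant is a superkey — BCNF.
{AlbumID, Genre, ReleaseYear, StudioID}: every determinant is a superkey — BCNF.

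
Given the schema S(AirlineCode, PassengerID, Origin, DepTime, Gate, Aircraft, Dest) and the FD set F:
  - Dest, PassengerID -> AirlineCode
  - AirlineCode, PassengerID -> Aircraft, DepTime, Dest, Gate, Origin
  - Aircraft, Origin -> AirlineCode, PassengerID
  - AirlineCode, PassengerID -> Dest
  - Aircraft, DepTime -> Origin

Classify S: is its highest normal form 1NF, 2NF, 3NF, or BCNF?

BCNF

Candidate keys: {Aircraft, DepTime}, {Aircraft, Origin}, {AirlineCode, PassengerID}, {Dest, PassengerID}. Prime attributes: {Aircraft, AirlineCode, DepTime, Dest, Origin, PassengerID}.
Every FD has a superkey on the left, so the relation is in BCNF.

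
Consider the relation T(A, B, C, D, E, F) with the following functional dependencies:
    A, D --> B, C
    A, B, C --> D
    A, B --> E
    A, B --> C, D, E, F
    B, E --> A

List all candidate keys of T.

{A, B}⁺ = {A, B, C, D, E, F} — all of the relation — so {A, B} is a candidate key.
{A, D}⁺ = {A, B, C, D, E, F} — all of the relation — so {A, D} is a candidate key.
{B, E}⁺ = {A, B, C, D, E, F} — all of the relation — so {B, E} is a candidate key.
No proper subset of any of these is a key, and no other minimal superkey exists.

{A, B}, {A, D}, {B, E}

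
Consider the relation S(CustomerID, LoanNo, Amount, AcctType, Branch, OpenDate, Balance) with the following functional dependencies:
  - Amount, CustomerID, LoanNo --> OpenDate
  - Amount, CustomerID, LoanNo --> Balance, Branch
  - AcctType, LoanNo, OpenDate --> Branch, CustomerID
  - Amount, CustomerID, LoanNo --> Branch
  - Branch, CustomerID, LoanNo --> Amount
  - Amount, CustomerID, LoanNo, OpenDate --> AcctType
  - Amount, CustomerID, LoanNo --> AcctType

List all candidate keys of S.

{AcctType, LoanNo, OpenDate}, {Amount, CustomerID, LoanNo}, {Branch, CustomerID, LoanNo}

Attributes never on any right-hand side: {LoanNo} — every candidate key must contain it.
{AcctType, LoanNo, OpenDate} is a candidate key since {AcctType, LoanNo, OpenDate}⁺ = {AcctType, Amount, Balance, Branch, CustomerID, LoanNo, OpenDate} covers every attribute.
{Amount, CustomerID, LoanNo} is a candidate key since {Amount, CustomerID, LoanNo}⁺ = {AcctType, Amount, Balance, Branch, CustomerID, LoanNo, OpenDate} covers every attribute.
{Branch, CustomerID, LoanNo} is a candidate key since {Branch, CustomerID, LoanNo}⁺ = {AcctType, Amount, Balance, Branch, CustomerID, LoanNo, OpenDate} covers every attribute.
Any other superkey properly contains one of these, so there are no further candidate keys.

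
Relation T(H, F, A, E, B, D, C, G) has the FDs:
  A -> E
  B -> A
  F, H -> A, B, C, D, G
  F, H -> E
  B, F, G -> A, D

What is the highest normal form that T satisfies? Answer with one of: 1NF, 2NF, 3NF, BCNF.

Candidate key: {F, H}. Prime attributes: {F, H}.
For A -> E we have {A}⁺ = {A, E}; {A} is not a superkey, so BCNF fails.
Because {E} is non-prime and the left side of A -> E is not a superkey, the relation is not in 3NF.
Checking every proper subset of each key, none determines a non-prime attribute — 2NF is satisfied.

2NF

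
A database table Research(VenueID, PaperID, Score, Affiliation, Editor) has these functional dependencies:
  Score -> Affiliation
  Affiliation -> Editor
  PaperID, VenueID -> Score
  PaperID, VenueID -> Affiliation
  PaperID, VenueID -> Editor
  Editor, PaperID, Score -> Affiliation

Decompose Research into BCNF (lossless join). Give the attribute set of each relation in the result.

{Affiliation, Editor}; {Affiliation, Score}; {PaperID, Score, VenueID}

Candidate key of the original relation: {PaperID, VenueID}.
Within {Affiliation, Editor, PaperID, Score, VenueID}: {Score}⁺ ∩ {Affiliation, Editor, PaperID, Score, VenueID} = {Affiliation, Editor, Score}, not the whole set, so Score -> Affiliation, Editor violates BCNF; decompose into {Affiliation, Editor, Score} and {PaperID, Score, VenueID}.
Within {Affiliation, Editor, Score}: {Affiliation}⁺ ∩ {Affiliation, Editor, Score} = {Affiliation, Editor}, not the whole set, so Affiliation -> Editor violates BCNF; decompose into {Affiliation, Editor} and {Affiliation, Score}.
{Affiliation, Editor} is in BCNF.
{Affiliation, Score} is in BCNF.
{PaperID, Score, VenueID} is in BCNF.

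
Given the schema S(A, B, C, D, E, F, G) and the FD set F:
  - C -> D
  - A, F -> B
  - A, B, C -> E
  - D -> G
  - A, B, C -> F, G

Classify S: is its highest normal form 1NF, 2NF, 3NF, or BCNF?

1NF

Candidate keys: {A, B, C}, {A, C, F}. Prime attributes: {A, B, C, F}.
For C -> D we have {C}⁺ = {C, D, G}; {C} is not a superkey, so BCNF fails.
C -> D determines the non-prime attribute {D} from a non-superkey — 3NF is violated.
{C} is a proper subset of the key {A, B, C}, and {C}⁺ contains the non-prime attributes {D, G} — a partial dependency, so 2NF is violated.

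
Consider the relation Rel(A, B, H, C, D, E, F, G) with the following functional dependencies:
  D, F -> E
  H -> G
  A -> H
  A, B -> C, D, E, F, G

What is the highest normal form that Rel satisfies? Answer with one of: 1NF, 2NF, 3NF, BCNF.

1NF

Candidate key: {A, B}. Prime attributes: {A, B}.
For D, F -> E we have {D, F}⁺ = {D, E, F}; {D, F} is not a superkey, so BCNF fails.
D, F -> E determines the non-prime attribute {E} from a non-superkey — 3NF is violated.
The proper key subset {A} of {A, B} determines non-prime {G, H}, so the relation is not even in 2NF.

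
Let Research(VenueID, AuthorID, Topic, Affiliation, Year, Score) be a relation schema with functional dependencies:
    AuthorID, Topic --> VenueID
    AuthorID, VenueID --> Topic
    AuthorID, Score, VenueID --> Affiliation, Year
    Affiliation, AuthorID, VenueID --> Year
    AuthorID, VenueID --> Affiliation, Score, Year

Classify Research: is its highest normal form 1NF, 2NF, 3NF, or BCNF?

Candidate keys: {AuthorID, Topic}, {AuthorID, VenueID}. Prime attributes: {AuthorID, Topic, VenueID}.
The left-hand side of every FD is a superkey, so BCNF is satisfied.

BCNF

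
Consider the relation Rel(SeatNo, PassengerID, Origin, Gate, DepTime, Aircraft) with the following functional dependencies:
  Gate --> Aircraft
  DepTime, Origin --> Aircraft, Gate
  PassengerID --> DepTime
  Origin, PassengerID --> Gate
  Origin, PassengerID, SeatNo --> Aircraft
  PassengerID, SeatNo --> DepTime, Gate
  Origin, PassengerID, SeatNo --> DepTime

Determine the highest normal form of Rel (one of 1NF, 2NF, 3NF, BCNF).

1NF

Candidate key: {Origin, PassengerID, SeatNo}. Prime attributes: {Origin, PassengerID, SeatNo}.
For Gate --> Aircraft we have {Gate}⁺ = {Aircraft, Gate}; {Gate} is not a superkey, so BCNF fails.
Gate --> Aircraft has non-prime {Aircraft} on the right and a non-superkey on the left, so 3NF fails.
{PassengerID} is a proper subset of the key {Origin, PassengerID, SeatNo}, and {PassengerID}⁺ contains the non-prime attribute {DepTime} — a partial dependency, so 2NF is violated.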